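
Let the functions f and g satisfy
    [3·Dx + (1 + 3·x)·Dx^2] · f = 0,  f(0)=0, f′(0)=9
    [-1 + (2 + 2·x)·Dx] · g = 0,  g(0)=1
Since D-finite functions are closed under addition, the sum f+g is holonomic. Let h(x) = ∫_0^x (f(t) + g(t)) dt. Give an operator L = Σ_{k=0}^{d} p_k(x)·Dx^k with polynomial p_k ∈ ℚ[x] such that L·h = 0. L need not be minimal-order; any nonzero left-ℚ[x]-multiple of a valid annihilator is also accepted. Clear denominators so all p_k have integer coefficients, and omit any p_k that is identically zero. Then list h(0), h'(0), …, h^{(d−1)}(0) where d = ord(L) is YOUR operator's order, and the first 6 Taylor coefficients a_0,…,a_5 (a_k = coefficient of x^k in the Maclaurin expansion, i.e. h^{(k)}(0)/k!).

f: a_k = 0, 9, -27/2, 27, -243/4, 729/5, …
g: a_k = 1, 1/2, -1/8, 1/16, -5/128, 7/256, …
Weyl lclm of L_f,L_g ⇒ L₀ (ord ≤ 3).
h=∫h₀ ⇒ L = L₀·Dx.
L = (27 + 9·x)·Dx^2 + (69 + 126·x + 45·x^2)·Dx^3 + (10 + 46·x + 54·x^2 + 18·x^3)·Dx^4  (order 4).
h: a_k = 0, 1, 19/4, -109/24, 433/64, -7781/640, …
ICs: h(0) = 0, h′(0) = 1, h′′(0) = 19/2, h′′′(0) = -109/4.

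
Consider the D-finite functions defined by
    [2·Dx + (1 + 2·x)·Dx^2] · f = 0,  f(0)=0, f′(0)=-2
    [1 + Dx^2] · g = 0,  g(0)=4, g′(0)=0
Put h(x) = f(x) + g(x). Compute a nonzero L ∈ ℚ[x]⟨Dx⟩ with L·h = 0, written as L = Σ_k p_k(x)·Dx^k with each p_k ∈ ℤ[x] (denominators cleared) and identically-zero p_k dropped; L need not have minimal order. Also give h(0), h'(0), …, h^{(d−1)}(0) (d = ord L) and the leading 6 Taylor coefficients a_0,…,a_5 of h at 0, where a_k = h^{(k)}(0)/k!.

f: a_k = 0, -2, 2, -8/3, 4, -32/5, …
g: a_k = 4, 0, -2, 0, 1/6, 0, …
Sum ⇒ L₀ = lclm(L_f,L_g) in ℚ(x)⟨Dx⟩.
L = (50 + 8·x + 8·x^2)·Dx + (9 + 22·x + 12·x^2 + 8·x^3)·Dx^2 + (50 + 8·x + 8·x^2)·Dx^3 + (9 + 22·x + 12·x^2 + 8·x^3)·Dx^4  (order 4).
h: a_k = 4, -2, 0, -8/3, 25/6, -32/5, …
ICs: h(0) = 4, h′(0) = -2, h′′(0) = 0, h′′′(0) = -16.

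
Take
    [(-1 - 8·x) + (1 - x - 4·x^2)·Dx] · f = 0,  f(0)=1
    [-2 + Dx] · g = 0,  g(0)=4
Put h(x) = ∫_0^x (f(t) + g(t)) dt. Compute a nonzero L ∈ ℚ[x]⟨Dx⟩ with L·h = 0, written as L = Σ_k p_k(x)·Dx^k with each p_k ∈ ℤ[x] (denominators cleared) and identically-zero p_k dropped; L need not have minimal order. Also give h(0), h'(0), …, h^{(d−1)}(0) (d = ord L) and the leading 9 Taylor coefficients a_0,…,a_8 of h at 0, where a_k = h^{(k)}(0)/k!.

L = (-16 - 20·x - 240·x^2 - 128·x^3)·Dx + (6 + 32·x + 124·x^2 - 32·x^3 - 64·x^4)·Dx^2 + (1 - 11·x - 2·x^2 + 48·x^3 + 32·x^4)·Dx^3  (order 3).
h: a_k = 0, 5, 9/2, 13/3, 43/12, 19/3, 991/90, 8161/315, 138947/2520, …
ICs: h(0) = 0, h′(0) = 5, h′′(0) = 9.

f: a_k = 1, 1, 5, 9, 29, 65, 181, 441, 1165, …
g: a_k = 4, 8, 8, 16/3, 8/3, 16/15, 16/45, 32/315, 8/315, …
Weyl lclm of L_f,L_g ⇒ L₀ (ord ≤ 2).
h=∫₀ˣh₀: take L = L₀·Dx.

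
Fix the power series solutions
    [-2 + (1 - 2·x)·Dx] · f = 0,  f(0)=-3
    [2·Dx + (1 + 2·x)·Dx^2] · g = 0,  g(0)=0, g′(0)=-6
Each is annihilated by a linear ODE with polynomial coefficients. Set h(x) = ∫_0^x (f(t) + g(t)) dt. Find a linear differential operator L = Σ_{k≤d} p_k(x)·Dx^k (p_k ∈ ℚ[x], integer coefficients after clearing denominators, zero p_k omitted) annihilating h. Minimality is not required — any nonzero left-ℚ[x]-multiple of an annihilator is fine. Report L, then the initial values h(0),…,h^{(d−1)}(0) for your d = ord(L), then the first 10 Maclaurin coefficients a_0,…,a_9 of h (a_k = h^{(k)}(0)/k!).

L = (40 + 16·x)·Dx^2 + (8 + 64·x + 32·x^2)·Dx^3 + (-3 - 2·x + 12·x^2 + 8·x^3)·Dx^4  (order 4).
h: a_k = 0, -3, -6, -2, -8, -36/5, -96/5, -160/7, -384/7, -224/3, …
ICs: h(0) = 0, h′(0) = -3, h′′(0) = -12, h′′′(0) = -12.

f: a_k = -3, -6, -12, -24, -48, -96, -192, -384, -768, -1536, …
g: a_k = 0, -6, 6, -8, 12, -96/5, 32, -384/7, 96, -512/3, …
Sum ⇒ L₀ = lclm(L_f,L_g) in ℚ(x)⟨Dx⟩.
Integrate: L := L₀·Dx.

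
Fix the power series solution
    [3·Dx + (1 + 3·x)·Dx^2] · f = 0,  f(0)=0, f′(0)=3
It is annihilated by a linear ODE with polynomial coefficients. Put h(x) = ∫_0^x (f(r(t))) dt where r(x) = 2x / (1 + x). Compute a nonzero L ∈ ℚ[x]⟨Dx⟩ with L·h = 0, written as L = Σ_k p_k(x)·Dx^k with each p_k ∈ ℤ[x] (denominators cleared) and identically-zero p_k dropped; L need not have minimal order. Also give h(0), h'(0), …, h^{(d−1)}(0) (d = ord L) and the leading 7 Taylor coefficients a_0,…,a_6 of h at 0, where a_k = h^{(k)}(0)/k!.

f: a_k = 0, 3, -9/2, 9, -81/4, 243/5, -243/2, …
f∘r: x↦r, Dx↦Dx/r' in L_f ⇒ L₀.
h=∫₀ˣh₀: take L = L₀·Dx.
L = (8 + 14·x)·Dx^2 + (1 + 8·x + 7·x^2)·Dx^3  (order 3).
h: a_k = 0, 0, 3, -8, 57/2, -120, 2801/5, …
ICs: h(0) = 0, h′(0) = 0, h′′(0) = 6.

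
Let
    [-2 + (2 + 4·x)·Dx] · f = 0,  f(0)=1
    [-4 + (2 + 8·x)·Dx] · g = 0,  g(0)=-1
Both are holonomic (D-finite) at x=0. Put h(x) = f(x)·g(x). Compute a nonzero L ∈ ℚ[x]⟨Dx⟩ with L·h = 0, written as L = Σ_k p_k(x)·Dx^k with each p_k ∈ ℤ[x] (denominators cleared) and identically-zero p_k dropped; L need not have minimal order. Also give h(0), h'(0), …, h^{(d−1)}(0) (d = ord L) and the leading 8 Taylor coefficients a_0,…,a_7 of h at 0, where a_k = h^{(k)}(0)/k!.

f: a_k = 1, 1, -1/2, 1/2, -5/8, 7/8, -21/16, 33/16, …
g: a_k = -1, -2, 2, -4, 10, -28, 84, -264, …
L₀ := L_f ⊗_s L_g (sym. prod.), ord ≤ 1.
L = (-3 - 8·x) + (1 + 6·x + 8·x^2)·Dx  (order 1).
h: a_k = -1, -3, 1/2, -3/2, 37/8, -117/8, 757/16, -2499/16, …
ICs: h(0) = -1.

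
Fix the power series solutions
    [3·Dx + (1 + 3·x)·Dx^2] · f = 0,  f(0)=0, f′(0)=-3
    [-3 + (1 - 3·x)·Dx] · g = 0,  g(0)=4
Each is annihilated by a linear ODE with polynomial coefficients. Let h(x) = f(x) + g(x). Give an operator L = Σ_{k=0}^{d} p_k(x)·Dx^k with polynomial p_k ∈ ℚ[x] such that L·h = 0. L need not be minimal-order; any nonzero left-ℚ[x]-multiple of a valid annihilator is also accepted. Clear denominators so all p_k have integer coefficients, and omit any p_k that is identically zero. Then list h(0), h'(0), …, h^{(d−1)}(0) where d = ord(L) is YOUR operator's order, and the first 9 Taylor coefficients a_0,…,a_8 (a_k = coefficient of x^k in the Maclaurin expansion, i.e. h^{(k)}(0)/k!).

L = (-30 - 18·x)·Dx + (-4 - 48·x - 36·x^2)·Dx^2 + (1 + x - 9·x^2 - 9·x^3)·Dx^3  (order 3).
h: a_k = 4, 9, 81/2, 99, 1377/4, 4617/5, 6075/2, 59049/7, 216513/8, …
ICs: h(0) = 4, h′(0) = 9, h′′(0) = 81.

f: a_k = 0, -3, 9/2, -9, 81/4, -243/5, 243/2, -2187/7, 6561/8, …
g: a_k = 4, 12, 36, 108, 324, 972, 2916, 8748, 26244, …
Sum ⇒ L₀ = lclm(L_f,L_g) in ℚ(x)⟨Dx⟩.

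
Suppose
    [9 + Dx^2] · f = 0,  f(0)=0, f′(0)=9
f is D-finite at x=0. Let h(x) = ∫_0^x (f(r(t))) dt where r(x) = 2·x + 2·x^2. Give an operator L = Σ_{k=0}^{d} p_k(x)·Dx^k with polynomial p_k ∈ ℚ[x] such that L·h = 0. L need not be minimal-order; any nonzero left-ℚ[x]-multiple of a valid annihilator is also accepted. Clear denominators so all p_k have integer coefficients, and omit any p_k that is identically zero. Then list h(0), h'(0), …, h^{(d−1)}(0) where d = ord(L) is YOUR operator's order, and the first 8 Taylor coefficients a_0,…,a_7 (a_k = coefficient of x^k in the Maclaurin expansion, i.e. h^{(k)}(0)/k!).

f: a_k = 0, 9, 0, -27/2, 0, 243/40, 0, -729/560, …
h₀=f(r): pull back L_f along r ⇒ L₀.
Integrate: L := L₀·Dx.
L = (36 + 216·x + 432·x^2 + 288·x^3)·Dx - 2·Dx^2 + (1 + 2·x)·Dx^3  (order 3).
h: a_k = 0, 0, 9, 6, -27, -324/5, -108/5, 864/7, …
ICs: h(0) = 0, h′(0) = 0, h′′(0) = 18.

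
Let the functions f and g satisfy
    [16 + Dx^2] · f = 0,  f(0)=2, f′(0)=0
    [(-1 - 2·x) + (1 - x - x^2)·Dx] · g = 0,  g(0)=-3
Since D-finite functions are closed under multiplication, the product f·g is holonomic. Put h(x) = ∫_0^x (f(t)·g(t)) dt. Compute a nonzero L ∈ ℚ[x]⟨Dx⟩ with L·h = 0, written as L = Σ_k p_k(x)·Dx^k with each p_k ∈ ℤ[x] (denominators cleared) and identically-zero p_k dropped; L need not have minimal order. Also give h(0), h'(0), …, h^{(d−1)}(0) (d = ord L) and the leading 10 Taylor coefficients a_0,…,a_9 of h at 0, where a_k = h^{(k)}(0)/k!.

f: a_k = 2, 0, -16, 0, 64/3, 0, -512/45, 0, 1024/315, 0, …
g: a_k = -3, -3, -6, -9, -15, -24, -39, -63, -102, -165, …
f·g: L₀ = L_f ⊗_s L_g, ord ≤ 2·1.
Integrate: L := L₀·Dx.
L = (-14 + 16·x + 16·x^2)·Dx + (2 + 4·x)·Dx^2 + (-1 + x + x^2)·Dx^3  (order 3).
h: a_k = 0, -6, -3, 12, 15/2, 2/5, 16/3, 146/15, 751/60, 5548/315, …
ICs: h(0) = 0, h′(0) = -6, h′′(0) = -6.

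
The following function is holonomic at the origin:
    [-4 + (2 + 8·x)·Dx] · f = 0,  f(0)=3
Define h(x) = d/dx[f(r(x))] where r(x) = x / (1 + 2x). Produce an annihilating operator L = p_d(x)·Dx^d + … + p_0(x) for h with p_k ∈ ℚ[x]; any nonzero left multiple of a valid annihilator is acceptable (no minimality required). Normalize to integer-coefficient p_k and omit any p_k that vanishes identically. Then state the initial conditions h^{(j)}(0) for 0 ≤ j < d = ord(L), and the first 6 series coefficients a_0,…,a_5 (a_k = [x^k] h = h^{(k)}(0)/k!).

L = (-6 - 24·x) + (-1 - 8·x - 12·x^2)·Dx  (order 1).
h: a_k = 6, -36, 180, -888, 4500, -23544, …
ICs: h(0) = 6.

f: a_k = 3, 6, -6, 12, -30, 84, …
f∘r: x↦r, Dx↦Dx/r' in L_f ⇒ L₀.
Differentiate: ansatz ord ≤ ord L₀ ⇒ L.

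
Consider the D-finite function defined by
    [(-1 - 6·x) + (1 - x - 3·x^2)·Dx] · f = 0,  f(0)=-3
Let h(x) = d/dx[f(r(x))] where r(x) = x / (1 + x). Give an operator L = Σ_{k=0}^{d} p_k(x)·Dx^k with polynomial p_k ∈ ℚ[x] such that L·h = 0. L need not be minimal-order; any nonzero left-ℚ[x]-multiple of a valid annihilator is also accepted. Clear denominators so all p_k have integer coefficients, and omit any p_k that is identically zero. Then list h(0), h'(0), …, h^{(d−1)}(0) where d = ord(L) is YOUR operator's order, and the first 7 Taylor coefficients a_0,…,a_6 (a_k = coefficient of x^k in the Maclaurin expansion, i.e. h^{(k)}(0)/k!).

f: a_k = -3, -3, -12, -21, -57, -120, -291, …
h₀=f(r): pull back L_f along r ⇒ L₀.
Differentiate: ansatz ord ≤ ord L₀ ⇒ L.
L = (6 + 18·x + 72·x^2 + 42·x^3) + (-1 - 9·x - 12·x^2 + 17·x^3 + 21·x^4)·Dx  (order 1).
h: a_k = -3, -18, 0, -108, 135, -648, 1323, …
ICs: h(0) = -3.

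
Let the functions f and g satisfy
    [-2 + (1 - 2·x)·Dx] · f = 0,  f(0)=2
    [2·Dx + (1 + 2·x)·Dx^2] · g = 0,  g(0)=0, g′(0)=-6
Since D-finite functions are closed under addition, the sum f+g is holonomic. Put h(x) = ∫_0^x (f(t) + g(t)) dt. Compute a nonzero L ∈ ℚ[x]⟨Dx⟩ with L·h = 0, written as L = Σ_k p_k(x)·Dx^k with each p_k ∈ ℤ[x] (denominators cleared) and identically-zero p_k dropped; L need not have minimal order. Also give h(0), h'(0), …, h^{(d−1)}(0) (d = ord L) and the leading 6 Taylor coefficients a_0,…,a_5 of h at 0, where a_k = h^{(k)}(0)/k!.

L = (40 + 16·x)·Dx^2 + (8 + 64·x + 32·x^2)·Dx^3 + (-3 - 2·x + 12·x^2 + 8·x^3)·Dx^4  (order 4).
h: a_k = 0, 2, -1, 14/3, 2, 44/5, …
ICs: h(0) = 0, h′(0) = 2, h′′(0) = -2, h′′′(0) = 28.

f: a_k = 2, 4, 8, 16, 32, 64, …
g: a_k = 0, -6, 6, -8, 12, -96/5, …
f+g: L₀ = lclm(L_f,L_g), ord ≤ 1+2.
h=∫₀ˣh₀: take L = L₀·Dx.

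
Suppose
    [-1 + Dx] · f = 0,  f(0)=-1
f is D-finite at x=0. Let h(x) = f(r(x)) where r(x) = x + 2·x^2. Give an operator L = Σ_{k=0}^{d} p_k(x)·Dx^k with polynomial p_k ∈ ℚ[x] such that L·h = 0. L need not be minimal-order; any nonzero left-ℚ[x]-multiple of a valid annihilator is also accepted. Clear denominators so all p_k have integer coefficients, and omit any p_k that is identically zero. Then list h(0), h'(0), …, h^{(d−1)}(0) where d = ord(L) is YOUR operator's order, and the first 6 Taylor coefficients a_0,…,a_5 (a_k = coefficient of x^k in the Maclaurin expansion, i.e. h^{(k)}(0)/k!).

f: a_k = -1, -1, -1/2, -1/6, -1/24, -1/120, …
f∘r: x↦r, Dx↦Dx/r' in L_f ⇒ L₀.
L = (-1 - 4·x) + Dx  (order 1).
h: a_k = -1, -1, -5/2, -13/6, -73/24, -281/120, …
ICs: h(0) = -1.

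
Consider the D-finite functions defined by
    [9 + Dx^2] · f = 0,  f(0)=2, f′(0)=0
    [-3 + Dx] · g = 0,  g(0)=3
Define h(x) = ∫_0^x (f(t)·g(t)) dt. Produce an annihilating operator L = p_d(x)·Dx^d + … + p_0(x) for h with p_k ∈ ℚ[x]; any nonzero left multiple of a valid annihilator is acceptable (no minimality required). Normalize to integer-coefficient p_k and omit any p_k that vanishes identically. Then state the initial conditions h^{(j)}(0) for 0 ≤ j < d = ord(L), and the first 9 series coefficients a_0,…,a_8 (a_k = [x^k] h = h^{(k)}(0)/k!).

f: a_k = 2, 0, -9, 0, 27/4, 0, -81/40, 0, 729/2240, …
g: a_k = 3, 9, 27/2, 27/2, 81/8, 243/40, 243/80, 729/560, 2187/4480, …
f·g: L₀ = L_f ⊗_s L_g, ord ≤ 2·1.
h=∫h₀ ⇒ L = L₀·Dx.
L = 18·Dx - 6·Dx^2 + Dx^3  (order 3).
h: a_k = 0, 6, 9, 0, -27/2, -81/5, -81/10, 0, 729/280, …
ICs: h(0) = 0, h′(0) = 6, h′′(0) = 18.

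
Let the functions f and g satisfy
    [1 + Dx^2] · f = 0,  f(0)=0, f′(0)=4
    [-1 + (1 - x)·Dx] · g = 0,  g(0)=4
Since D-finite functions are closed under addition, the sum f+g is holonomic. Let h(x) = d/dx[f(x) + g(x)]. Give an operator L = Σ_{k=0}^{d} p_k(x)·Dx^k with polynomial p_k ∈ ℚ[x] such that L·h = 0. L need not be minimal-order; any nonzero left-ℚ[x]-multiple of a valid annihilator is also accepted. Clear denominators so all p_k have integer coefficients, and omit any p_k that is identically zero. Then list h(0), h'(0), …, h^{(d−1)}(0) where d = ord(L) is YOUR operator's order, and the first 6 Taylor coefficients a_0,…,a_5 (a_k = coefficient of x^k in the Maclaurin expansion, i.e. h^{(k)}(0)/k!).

f: a_k = 0, 4, 0, -2/3, 0, 1/30, …
g: a_k = 4, 4, 4, 4, 4, 4, …
h₀=f+g: left-lcm gives L₀, ord ≤ 3.
Differentiate: ansatz ord ≤ ord L₀ ⇒ L.
L = (26 - 4·x + 2·x^2) + (-7 + 9·x - 3·x^2 + x^3)·Dx + (26 - 4·x + 2·x^2)·Dx^2 + (-7 + 9·x - 3·x^2 + x^3)·Dx^3  (order 3).
h: a_k = 8, 8, 10, 16, 121/6, 24, …
ICs: h(0) = 8, h′(0) = 8, h′′(0) = 20.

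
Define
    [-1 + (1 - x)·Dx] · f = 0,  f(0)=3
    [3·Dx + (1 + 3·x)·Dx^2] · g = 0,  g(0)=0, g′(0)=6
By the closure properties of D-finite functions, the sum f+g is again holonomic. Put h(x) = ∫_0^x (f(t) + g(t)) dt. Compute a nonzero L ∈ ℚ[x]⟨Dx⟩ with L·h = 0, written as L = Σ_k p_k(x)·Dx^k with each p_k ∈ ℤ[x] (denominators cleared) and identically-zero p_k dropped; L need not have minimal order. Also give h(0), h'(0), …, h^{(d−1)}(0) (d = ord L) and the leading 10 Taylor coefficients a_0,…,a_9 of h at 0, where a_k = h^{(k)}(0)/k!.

L = (54 + 18·x)·Dx^2 + (-12 + 72·x + 36·x^2)·Dx^3 + (-5 - 13·x + 9·x^2 + 9·x^3)·Dx^4  (order 4).
h: a_k = 0, 3, 9/2, -2, 21/4, -15/2, 167/10, -240/7, 4395/56, -2183/12, …
ICs: h(0) = 0, h′(0) = 3, h′′(0) = 9, h′′′(0) = -12.

f: a_k = 3, 3, 3, 3, 3, 3, 3, 3, 3, 3, …
g: a_k = 0, 6, -9, 18, -81/2, 486/5, -243, 4374/7, -6561/4, 4374, …
h₀=f+g: left-lcm gives L₀, ord ≤ 3.
∫: right-multiply L₀ by Dx.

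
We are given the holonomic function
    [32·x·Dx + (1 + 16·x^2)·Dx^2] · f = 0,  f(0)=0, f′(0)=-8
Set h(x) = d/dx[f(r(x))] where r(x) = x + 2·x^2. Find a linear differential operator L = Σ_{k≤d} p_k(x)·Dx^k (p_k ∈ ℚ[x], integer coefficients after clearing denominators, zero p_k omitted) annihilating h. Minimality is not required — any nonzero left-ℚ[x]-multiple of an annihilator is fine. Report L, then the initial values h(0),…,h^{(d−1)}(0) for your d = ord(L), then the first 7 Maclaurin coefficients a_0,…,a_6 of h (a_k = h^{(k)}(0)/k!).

L = (-4 + 32·x + 256·x^2 + 768·x^3 + 768·x^4) + (1 + 4·x + 16·x^2 + 128·x^3 + 320·x^4 + 256·x^5)·Dx  (order 1).
h: a_k = -8, -32, 128, 1024, 512, -22528, -81920, …
ICs: h(0) = -8.

f: a_k = 0, -8, 0, 128/3, 0, -2048/5, 0, …
Substitute x→r, Dx→(1/r')Dx; clear ⇒ L₀.
h₀' ⇒ L via d/dx closure of L₀.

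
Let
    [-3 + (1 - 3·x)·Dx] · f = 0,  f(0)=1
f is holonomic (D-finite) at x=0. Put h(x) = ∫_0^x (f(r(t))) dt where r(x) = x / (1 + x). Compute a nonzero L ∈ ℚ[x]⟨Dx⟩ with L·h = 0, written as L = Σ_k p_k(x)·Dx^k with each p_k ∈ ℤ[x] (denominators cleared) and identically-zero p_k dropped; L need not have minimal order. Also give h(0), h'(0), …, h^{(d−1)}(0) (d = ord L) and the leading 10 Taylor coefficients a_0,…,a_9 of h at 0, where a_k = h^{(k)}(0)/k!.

L = 3·Dx + (-1 + x + 2·x^2)·Dx^2  (order 2).
h: a_k = 0, 1, 3/2, 2, 3, 24/5, 8, 96/7, 24, 128/3, …
ICs: h(0) = 0, h′(0) = 1.

f: a_k = 1, 3, 9, 27, 81, 243, 729, 2187, 6561, 19683, …
Substitute x→r, Dx→(1/r')Dx; clear ⇒ L₀.
h=∫h₀ ⇒ L = L₀·Dx.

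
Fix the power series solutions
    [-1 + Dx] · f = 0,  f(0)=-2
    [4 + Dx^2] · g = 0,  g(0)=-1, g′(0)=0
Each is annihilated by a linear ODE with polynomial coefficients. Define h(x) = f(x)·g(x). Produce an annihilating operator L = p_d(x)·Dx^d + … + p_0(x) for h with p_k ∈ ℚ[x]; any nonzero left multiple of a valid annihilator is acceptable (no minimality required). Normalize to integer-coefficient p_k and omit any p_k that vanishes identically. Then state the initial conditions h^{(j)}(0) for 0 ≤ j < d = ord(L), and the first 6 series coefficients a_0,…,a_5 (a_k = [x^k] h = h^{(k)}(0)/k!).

f: a_k = -2, -2, -1, -1/3, -1/12, -1/60, …
g: a_k = -1, 0, 2, 0, -2/3, 0, …
L₀ := L_f ⊗_s L_g (sym. prod.), ord ≤ 2.
L = 5 - 2·Dx + Dx^2  (order 2).
h: a_k = 2, 2, -3, -11/3, -7/12, 41/60, …
ICs: h(0) = 2, h′(0) = 2.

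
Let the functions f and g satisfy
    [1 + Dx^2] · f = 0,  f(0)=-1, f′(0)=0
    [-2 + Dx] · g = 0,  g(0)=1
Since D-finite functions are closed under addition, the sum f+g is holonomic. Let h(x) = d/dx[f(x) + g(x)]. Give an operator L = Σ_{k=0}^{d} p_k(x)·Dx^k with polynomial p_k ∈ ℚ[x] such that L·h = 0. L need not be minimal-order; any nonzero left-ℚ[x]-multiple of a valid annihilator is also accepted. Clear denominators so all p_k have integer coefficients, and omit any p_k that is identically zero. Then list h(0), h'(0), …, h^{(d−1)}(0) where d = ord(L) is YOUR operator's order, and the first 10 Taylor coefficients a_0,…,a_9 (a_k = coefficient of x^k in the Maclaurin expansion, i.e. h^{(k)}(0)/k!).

L = 2 - Dx + 2·Dx^2 - Dx^3  (order 3).
h: a_k = 2, 5, 4, 5/2, 4/3, 13/24, 8/45, 17/336, 4/315, 205/72576, …
ICs: h(0) = 2, h′(0) = 5, h′′(0) = 8.

f: a_k = -1, 0, 1/2, 0, -1/24, 0, 1/720, 0, -1/40320, 0, …
g: a_k = 1, 2, 2, 4/3, 2/3, 4/15, 4/45, 8/315, 2/315, 4/2835, …
Sum ⇒ L₀ = lclm(L_f,L_g) in ℚ(x)⟨Dx⟩.
Differentiate: ansatz ord ≤ ord L₀ ⇒ L.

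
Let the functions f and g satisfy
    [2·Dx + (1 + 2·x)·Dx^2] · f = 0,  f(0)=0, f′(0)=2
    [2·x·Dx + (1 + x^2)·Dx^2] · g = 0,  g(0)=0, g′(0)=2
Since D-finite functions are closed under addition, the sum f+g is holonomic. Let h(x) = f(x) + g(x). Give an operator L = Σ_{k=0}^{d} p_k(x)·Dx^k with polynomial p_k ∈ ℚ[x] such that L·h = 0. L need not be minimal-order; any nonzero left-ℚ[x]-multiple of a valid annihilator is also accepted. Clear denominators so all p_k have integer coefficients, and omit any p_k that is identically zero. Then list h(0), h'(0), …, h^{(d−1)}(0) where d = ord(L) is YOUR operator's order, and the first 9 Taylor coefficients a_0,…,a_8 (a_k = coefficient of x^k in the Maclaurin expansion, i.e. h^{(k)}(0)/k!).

L = (-2 - 12·x + 6·x^2 + 4·x^3)·Dx + (-5 - 4·x - 9·x^2 + 12·x^3 + 8·x^4)·Dx^2 + (-1 - x + 2·x^2 + x^3 + 3·x^4 + 2·x^5)·Dx^3  (order 3).
h: a_k = 0, 4, -2, 2, -4, 34/5, -32/3, 18, -32, …
ICs: h(0) = 0, h′(0) = 4, h′′(0) = -4.

f: a_k = 0, 2, -2, 8/3, -4, 32/5, -32/3, 128/7, -32, …
g: a_k = 0, 2, 0, -2/3, 0, 2/5, 0, -2/7, 0, …
Weyl lclm of L_f,L_g ⇒ L₀ (ord ≤ 4).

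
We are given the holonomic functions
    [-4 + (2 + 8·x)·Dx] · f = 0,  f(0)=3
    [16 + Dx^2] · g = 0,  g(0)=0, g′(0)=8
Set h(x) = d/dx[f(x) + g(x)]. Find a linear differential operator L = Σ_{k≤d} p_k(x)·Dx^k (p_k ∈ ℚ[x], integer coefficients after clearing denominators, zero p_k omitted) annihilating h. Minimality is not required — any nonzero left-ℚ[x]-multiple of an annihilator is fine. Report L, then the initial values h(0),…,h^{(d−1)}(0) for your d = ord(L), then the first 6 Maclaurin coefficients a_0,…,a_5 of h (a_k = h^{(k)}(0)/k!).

L = (-608 - 1024·x - 2048·x^2) + (-112 - 960·x - 3072·x^2 - 4096·x^3)·Dx + (-38 - 64·x - 128·x^2)·Dx^2 + (-7 - 60·x - 192·x^2 - 256·x^3)·Dx^3  (order 3).
h: a_k = 14, -12, -28, -120, 1516/3, -1512, …
ICs: h(0) = 14, h′(0) = -12, h′′(0) = -56.

f: a_k = 3, 6, -6, 12, -30, 84, …
g: a_k = 0, 8, 0, -64/3, 0, 256/15, …
Sum ⇒ L₀ = lclm(L_f,L_g) in ℚ(x)⟨Dx⟩.
h₀' ⇒ L via d/dx closure of L₀.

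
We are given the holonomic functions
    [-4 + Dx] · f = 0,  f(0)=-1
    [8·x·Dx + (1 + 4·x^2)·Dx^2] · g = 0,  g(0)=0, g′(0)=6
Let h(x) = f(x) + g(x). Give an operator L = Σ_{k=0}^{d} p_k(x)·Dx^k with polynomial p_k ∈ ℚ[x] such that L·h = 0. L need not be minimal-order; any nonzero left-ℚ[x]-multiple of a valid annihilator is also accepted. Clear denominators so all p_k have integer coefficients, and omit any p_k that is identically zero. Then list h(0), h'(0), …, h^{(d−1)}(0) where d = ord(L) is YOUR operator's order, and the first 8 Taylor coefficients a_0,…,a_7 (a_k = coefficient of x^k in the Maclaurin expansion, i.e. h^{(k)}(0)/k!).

f: a_k = -1, -4, -8, -32/3, -32/3, -128/15, -256/45, -1024/315, …
g: a_k = 0, 6, 0, -8, 0, 96/5, 0, -384/7, …
h₀=f+g: left-lcm gives L₀, ord ≤ 3.
L = (8 - 32·x - 96·x^2 - 128·x^3)·Dx + (-6 - 8·x^2 - 64·x^4)·Dx^2 + (1 + 2·x + 8·x^2 + 8·x^3 + 16·x^4)·Dx^3  (order 3).
h: a_k = -1, 2, -8, -56/3, -32/3, 32/3, -256/45, -18304/315, …
ICs: h(0) = -1, h′(0) = 2, h′′(0) = -16.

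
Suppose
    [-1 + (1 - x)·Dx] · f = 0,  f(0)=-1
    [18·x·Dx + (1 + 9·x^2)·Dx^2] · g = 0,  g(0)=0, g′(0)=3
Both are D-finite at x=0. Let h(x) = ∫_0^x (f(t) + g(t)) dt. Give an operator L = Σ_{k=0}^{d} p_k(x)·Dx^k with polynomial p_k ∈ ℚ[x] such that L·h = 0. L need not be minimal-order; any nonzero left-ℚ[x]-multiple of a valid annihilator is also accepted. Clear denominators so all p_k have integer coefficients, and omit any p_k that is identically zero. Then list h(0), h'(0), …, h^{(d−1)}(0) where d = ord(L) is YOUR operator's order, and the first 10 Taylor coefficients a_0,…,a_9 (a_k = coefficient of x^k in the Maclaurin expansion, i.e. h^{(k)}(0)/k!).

L = (-18 + 72·x + 486·x^2)·Dx^2 + (12 - 18·x - 180·x^2 + 486·x^3)·Dx^3 + (-1 - 8·x - 72·x^3 + 81·x^4)·Dx^4  (order 4).
h: a_k = 0, -1, 1, -1/3, -5/2, -1/5, 119/15, -1/7, -1097/28, -1/9, …
ICs: h(0) = 0, h′(0) = -1, h′′(0) = 2, h′′′(0) = -2.

f: a_k = -1, -1, -1, -1, -1, -1, -1, -1, -1, -1, …
g: a_k = 0, 3, 0, -9, 0, 243/5, 0, -2187/7, 0, 2187, …
L₀ := lclm(L_f,L_g); ord L₀ ≤ 1+2.
∫: right-multiply L₀ by Dx.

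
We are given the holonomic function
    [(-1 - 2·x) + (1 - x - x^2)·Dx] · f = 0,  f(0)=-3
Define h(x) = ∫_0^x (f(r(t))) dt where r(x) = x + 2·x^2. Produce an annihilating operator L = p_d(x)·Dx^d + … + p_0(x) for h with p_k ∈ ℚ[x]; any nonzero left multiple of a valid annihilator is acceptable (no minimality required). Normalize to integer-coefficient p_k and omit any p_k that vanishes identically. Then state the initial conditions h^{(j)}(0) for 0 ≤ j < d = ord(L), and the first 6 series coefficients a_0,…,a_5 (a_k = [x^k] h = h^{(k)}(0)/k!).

f: a_k = -3, -3, -6, -9, -15, -24, …
Change of var in L_f (x↦r) gives L₀.
Integrate: L := L₀·Dx.
L = (1 + 6·x + 12·x^2 + 16·x^3)·Dx + (-1 + x + 3·x^2 + 4·x^3 + 4·x^4)·Dx^2  (order 2).
h: a_k = 0, -3, -3/2, -4, -33/4, -93/5, …
ICs: h(0) = 0, h′(0) = -3.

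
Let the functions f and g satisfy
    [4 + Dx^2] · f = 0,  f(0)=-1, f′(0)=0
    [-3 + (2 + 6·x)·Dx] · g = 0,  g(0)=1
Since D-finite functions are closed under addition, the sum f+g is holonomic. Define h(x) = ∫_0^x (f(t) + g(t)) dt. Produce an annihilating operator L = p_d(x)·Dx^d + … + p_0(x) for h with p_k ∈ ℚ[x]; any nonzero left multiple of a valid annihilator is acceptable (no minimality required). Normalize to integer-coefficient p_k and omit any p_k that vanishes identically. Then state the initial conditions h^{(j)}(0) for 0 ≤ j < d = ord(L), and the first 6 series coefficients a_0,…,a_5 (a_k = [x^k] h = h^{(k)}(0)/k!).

f: a_k = -1, 0, 2, 0, -2/3, 0, …
g: a_k = 1, 3/2, -9/8, 27/16, -405/128, 1701/256, …
L₀ := lclm(L_f,L_g); ord L₀ ≤ 2+1.
∫: right-multiply L₀ by Dx.
L = (-516 - 1152·x - 1728·x^2)·Dx + (56 + 936·x + 3456·x^2 + 3456·x^3)·Dx^2 + (-129 - 288·x - 432·x^2)·Dx^3 + (14 + 234·x + 864·x^2 + 864·x^3)·Dx^4  (order 4).
h: a_k = 0, 0, 3/4, 7/24, 27/64, -1471/1920, …
ICs: h(0) = 0, h′(0) = 0, h′′(0) = 3/2, h′′′(0) = 7/4.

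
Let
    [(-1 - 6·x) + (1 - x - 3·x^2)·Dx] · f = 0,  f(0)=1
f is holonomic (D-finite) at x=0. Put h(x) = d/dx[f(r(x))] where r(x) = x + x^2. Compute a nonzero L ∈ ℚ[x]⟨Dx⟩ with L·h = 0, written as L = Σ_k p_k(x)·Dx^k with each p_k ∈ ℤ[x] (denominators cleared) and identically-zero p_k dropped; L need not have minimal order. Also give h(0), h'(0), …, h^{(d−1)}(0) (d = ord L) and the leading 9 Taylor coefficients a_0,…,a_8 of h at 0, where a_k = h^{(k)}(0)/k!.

f: a_k = 1, 1, 4, 7, 19, 40, 97, 217, 508, …
L₀ from L_f via x↦r, Dx↦r'^{-1}Dx.
h=h₀': d/dx-closure on L₀ ⇒ L.
L = (10 + 60·x + 168·x^2 + 396·x^3 + 648·x^4 + 540·x^5 + 180·x^6) + (-1 - 7·x - 6·x^2 + 44·x^3 + 135·x^4 + 180·x^5 + 126·x^6 + 36·x^7)·Dx  (order 1).
h: a_k = 1, 10, 45, 176, 685, 2508, 8925, 31208, 107280, …
ICs: h(0) = 1.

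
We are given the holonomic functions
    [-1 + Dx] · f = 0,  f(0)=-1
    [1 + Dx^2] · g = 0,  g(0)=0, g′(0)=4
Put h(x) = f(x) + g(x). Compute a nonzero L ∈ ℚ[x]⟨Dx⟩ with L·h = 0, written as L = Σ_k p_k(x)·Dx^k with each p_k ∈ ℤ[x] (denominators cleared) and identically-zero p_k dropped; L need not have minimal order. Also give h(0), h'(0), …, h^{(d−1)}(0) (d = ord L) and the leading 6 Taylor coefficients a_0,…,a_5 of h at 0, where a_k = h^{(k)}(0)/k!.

f: a_k = -1, -1, -1/2, -1/6, -1/24, -1/120, …
g: a_k = 0, 4, 0, -2/3, 0, 1/30, …
h₀=f+g: left-lcm gives L₀, ord ≤ 3.
L = -1 + Dx - Dx^2 + Dx^3  (order 3).
h: a_k = -1, 3, -1/2, -5/6, -1/24, 1/40, …
ICs: h(0) = -1, h′(0) = 3, h′′(0) = -1.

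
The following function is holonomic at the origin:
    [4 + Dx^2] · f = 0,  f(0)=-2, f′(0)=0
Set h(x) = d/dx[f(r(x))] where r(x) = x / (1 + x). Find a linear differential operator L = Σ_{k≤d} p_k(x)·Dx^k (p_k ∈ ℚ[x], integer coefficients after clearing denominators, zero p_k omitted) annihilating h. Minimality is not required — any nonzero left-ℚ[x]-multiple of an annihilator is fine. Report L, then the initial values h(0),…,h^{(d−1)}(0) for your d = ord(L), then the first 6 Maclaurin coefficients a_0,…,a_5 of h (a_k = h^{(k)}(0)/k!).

f: a_k = -2, 0, 4, 0, -4/3, 0, …
h₀=f(r): pull back L_f along r ⇒ L₀.
Differentiate: ansatz ord ≤ ord L₀ ⇒ L.
L = (10 + 12·x + 6·x^2) + (6 + 18·x + 18·x^2 + 6·x^3)·Dx + (1 + 4·x + 6·x^2 + 4·x^3 + x^4)·Dx^2  (order 2).
h: a_k = 0, 8, -24, 128/3, -160/3, 616/15, …
ICs: h(0) = 0, h′(0) = 8.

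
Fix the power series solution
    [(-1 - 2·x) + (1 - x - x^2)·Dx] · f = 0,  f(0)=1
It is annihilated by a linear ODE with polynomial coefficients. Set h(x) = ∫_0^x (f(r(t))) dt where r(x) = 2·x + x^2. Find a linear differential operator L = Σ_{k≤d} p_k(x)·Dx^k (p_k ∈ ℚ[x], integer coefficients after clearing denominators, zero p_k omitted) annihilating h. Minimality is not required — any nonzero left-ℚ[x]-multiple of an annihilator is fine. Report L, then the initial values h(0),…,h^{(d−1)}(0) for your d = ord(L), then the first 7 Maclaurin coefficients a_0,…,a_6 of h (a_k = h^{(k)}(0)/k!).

f: a_k = 1, 1, 2, 3, 5, 8, 13, …
L₀ from L_f via x↦r, Dx↦r'^{-1}Dx.
Integrate: L := L₀·Dx.
L = (2 + 10·x + 12·x^2 + 4·x^3)·Dx + (-1 + 2·x + 5·x^2 + 4·x^3 + x^4)·Dx^2  (order 2).
h: a_k = 0, 1, 1, 3, 8, 118/5, 217/3, …
ICs: h(0) = 0, h′(0) = 1.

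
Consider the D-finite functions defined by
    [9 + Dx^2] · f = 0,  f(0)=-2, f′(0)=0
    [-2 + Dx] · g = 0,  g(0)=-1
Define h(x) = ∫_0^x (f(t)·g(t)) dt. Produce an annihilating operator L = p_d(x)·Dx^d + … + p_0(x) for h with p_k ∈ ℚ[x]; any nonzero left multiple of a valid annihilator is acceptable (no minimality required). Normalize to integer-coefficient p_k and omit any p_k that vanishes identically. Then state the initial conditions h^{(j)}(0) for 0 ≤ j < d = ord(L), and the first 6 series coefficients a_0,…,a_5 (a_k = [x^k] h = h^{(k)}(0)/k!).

f: a_k = -2, 0, 9, 0, -27/4, 0, …
g: a_k = -1, -2, -2, -4/3, -2/3, -4/15, …
L₀ := L_f ⊗_s L_g (sym. prod.), ord ≤ 2.
∫: right-multiply L₀ by Dx.
L = 13·Dx - 4·Dx^2 + Dx^3  (order 3).
h: a_k = 0, 2, 2, -5/3, -23/6, -119/60, …
ICs: h(0) = 0, h′(0) = 2, h′′(0) = 4.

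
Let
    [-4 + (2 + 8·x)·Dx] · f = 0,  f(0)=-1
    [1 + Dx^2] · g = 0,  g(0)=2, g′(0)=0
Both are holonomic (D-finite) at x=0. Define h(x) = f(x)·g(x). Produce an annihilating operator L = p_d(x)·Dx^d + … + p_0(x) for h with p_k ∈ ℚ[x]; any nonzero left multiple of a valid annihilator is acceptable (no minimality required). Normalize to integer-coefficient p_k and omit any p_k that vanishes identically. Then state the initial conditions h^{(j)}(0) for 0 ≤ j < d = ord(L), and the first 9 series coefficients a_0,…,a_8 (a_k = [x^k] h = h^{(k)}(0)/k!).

f: a_k = -1, -2, 2, -4, 10, -28, 84, -264, 858, …
g: a_k = 2, 0, -1, 0, 1/12, 0, -1/360, 0, 1/20160, …
Product ⇒ symmetric product L₀, ord ≤ 2.
L = (13 + 8·x + 16·x^2) + (-4 - 16·x)·Dx + (1 + 8·x + 16·x^2)·Dx^2  (order 2).
h: a_k = -2, -4, 5, -6, 215/12, -313/6, 56941/360, -90059/180, 32917807/20160, …
ICs: h(0) = -2, h′(0) = -4.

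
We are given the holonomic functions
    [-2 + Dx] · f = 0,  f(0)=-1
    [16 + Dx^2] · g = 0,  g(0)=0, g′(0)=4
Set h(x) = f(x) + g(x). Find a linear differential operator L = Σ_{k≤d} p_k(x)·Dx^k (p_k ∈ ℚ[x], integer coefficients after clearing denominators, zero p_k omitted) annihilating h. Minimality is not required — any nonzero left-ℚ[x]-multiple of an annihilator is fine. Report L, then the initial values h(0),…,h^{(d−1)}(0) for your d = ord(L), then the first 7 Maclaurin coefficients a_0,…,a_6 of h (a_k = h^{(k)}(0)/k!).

L = -32 + 16·Dx - 2·Dx^2 + Dx^3  (order 3).
h: a_k = -1, 2, -2, -12, -2/3, 124/15, -4/45, …
ICs: h(0) = -1, h′(0) = 2, h′′(0) = -4.

f: a_k = -1, -2, -2, -4/3, -2/3, -4/15, -4/45, …
g: a_k = 0, 4, 0, -32/3, 0, 128/15, 0, …
Weyl lclm of L_f,L_g ⇒ L₀ (ord ≤ 3).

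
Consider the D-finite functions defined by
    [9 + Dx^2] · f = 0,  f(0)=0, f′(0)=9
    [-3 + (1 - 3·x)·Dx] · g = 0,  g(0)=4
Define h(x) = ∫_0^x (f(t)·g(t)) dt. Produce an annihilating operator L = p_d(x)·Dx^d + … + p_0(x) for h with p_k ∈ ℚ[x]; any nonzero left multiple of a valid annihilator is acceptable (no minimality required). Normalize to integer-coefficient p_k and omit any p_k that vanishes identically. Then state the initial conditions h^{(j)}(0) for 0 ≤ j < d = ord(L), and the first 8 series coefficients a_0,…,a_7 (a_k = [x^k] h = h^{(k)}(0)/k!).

L = (-9 + 27·x)·Dx + 6·Dx^2 + (-1 + 3·x)·Dx^3  (order 3).
h: a_k = 0, 0, 18, 36, 135/2, 162, 8181/20, 73629/70, …
ICs: h(0) = 0, h′(0) = 0, h′′(0) = 36.

f: a_k = 0, 9, 0, -27/2, 0, 243/40, 0, -729/560, …
g: a_k = 4, 12, 36, 108, 324, 972, 2916, 8748, …
Product ⇒ symmetric product L₀, ord ≤ 2.
∫: right-multiply L₀ by Dx.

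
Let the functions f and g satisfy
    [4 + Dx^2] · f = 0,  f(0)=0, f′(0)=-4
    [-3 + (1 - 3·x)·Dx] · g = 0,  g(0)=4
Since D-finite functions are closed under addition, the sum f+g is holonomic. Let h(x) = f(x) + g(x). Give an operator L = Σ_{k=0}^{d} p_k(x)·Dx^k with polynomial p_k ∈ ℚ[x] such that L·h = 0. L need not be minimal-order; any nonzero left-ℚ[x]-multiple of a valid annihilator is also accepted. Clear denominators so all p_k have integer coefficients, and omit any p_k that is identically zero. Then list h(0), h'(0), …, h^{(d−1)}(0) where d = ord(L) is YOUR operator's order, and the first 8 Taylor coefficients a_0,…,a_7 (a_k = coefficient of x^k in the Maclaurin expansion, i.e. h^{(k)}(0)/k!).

f: a_k = 0, -4, 0, 8/3, 0, -8/15, 0, 16/315, …
g: a_k = 4, 12, 36, 108, 324, 972, 2916, 8748, …
Weyl lclm of L_f,L_g ⇒ L₀ (ord ≤ 3).
L = (-348 + 144·x - 216·x^2) + (44 - 180·x + 216·x^2 - 216·x^3)·Dx + (-87 + 36·x - 54·x^2)·Dx^2 + (11 - 45·x + 54·x^2 - 54·x^3)·Dx^3  (order 3).
h: a_k = 4, 8, 36, 332/3, 324, 14572/15, 2916, 2755636/315, …
ICs: h(0) = 4, h′(0) = 8, h′′(0) = 72.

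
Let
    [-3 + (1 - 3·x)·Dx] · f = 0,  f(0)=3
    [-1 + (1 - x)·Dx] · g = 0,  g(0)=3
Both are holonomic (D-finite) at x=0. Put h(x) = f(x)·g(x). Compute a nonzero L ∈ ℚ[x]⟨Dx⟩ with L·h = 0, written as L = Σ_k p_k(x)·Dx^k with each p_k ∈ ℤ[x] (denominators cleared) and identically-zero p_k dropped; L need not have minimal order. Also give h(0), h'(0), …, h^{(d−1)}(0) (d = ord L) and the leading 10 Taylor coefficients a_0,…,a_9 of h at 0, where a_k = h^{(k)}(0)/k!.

L = (-4 + 6·x) + (1 - 4·x + 3·x^2)·Dx  (order 1).
h: a_k = 9, 36, 117, 360, 1089, 3276, 9837, 29520, 88569, 265716, …
ICs: h(0) = 9.

f: a_k = 3, 9, 27, 81, 243, 729, 2187, 6561, 19683, 59049, …
g: a_k = 3, 3, 3, 3, 3, 3, 3, 3, 3, 3, …
h₀=f·g: eliminate ⇒ L₀, order ≤ 1·1.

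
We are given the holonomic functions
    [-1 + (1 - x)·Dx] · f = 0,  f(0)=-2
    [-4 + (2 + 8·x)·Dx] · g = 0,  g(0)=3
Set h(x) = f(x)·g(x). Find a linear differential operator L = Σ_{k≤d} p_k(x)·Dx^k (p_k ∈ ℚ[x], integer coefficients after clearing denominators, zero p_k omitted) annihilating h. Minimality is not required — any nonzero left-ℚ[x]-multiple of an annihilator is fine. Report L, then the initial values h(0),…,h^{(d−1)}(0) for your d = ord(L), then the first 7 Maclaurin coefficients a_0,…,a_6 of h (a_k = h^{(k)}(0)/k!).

f: a_k = -2, -2, -2, -2, -2, -2, -2, …
g: a_k = 3, 6, -6, 12, -30, 84, -252, …
Product ⇒ symmetric product L₀, ord ≤ 1.
L = (3 + 2·x) + (-1 - 3·x + 4·x^2)·Dx  (order 1).
h: a_k = -6, -18, -6, -30, 30, -138, 366, …
ICs: h(0) = -6.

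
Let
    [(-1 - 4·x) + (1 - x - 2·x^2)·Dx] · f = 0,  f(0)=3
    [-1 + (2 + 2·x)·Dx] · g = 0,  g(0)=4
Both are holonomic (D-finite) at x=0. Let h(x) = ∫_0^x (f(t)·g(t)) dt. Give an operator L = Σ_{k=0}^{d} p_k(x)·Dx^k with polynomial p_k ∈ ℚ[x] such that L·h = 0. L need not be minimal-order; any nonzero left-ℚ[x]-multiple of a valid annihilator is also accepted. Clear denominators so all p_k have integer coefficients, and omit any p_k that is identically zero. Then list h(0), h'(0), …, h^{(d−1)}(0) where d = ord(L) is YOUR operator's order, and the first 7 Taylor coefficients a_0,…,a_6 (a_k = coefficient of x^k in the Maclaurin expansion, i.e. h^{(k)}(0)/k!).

L = (3 + 6·x)·Dx + (-2 + 2·x + 4·x^2)·Dx^2  (order 2).
h: a_k = 0, 12, 9, 27/2, 309/16, 5049/160, 6669/128, …
ICs: h(0) = 0, h′(0) = 12.

f: a_k = 3, 3, 9, 15, 33, 63, 129, …
g: a_k = 4, 2, -1/2, 1/4, -5/32, 7/64, -21/256, …
Sym-product of L_f,L_g gives L₀ (≤ ord 1).
h=∫h₀ ⇒ L = L₀·Dx.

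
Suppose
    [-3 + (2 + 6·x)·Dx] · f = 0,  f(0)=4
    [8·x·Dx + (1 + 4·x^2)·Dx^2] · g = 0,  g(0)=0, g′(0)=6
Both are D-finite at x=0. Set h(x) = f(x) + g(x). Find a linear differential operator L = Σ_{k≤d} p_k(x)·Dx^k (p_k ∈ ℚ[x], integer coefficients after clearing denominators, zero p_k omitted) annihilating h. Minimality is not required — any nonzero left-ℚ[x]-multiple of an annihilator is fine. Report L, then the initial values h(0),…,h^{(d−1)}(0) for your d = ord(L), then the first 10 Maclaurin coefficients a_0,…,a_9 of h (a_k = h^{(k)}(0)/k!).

f: a_k = 4, 6, -9/2, 27/4, -405/32, 1701/64, -15309/256, 72171/512, -2814669/8192, 14073345/16384, …
g: a_k = 0, 6, 0, -8, 0, 96/5, 0, -384/7, 0, 512/3, …
f+g: L₀ = lclm(L_f,L_g), ord ≤ 1+2.
L = (-48 - 360·x + 576·x^2 + 864·x^3)·Dx + (-59 - 192·x - 120·x^2 + 2304·x^3 + 3024·x^4)·Dx^2 + (-6 + 14·x + 144·x^2 + 272·x^3 + 672·x^4 + 864·x^5)·Dx^3  (order 3).
h: a_k = 4, 12, -9/2, -5/4, -405/32, 14649/320, -15309/256, 308589/3584, -2814669/8192, 50608643/49152, …
ICs: h(0) = 4, h′(0) = 12, h′′(0) = -9.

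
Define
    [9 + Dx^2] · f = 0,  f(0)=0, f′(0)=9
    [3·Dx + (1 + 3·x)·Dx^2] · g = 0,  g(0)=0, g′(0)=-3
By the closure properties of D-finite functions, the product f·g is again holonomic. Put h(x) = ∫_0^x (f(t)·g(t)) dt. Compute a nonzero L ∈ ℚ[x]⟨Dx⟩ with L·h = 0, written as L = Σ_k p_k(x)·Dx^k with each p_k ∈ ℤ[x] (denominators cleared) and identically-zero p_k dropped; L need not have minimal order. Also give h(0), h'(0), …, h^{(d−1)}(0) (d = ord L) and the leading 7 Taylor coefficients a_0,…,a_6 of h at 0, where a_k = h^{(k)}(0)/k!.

L = (-81 + 486·x + 4617·x^2 + 11664·x^3 + 8748·x^4)·Dx + (36 + 540·x + 1944·x^2 + 1944·x^3)·Dx^2 + (180·x + 1134·x^2 + 2592·x^3 + 1944·x^4)·Dx^3 + (4 + 60·x + 216·x^2 + 216·x^3)·Dx^4 + (1 + 14·x + 69·x^2 + 144·x^3 + 108·x^4)·Dx^5  (order 5).
h: a_k = 0, 0, 0, -9, 81/8, -81/10, 81/4, …
ICs: h(0) = 0, h′(0) = 0, h′′(0) = 0, h′′′(0) = -54, h′′′′(0) = 243.

f: a_k = 0, 9, 0, -27/2, 0, 243/40, 0, …
g: a_k = 0, -3, 9/2, -9, 81/4, -243/5, 243/2, …
Product ⇒ symmetric product L₀, ord ≤ 4.
h=∫₀ˣh₀: take L = L₀·Dx.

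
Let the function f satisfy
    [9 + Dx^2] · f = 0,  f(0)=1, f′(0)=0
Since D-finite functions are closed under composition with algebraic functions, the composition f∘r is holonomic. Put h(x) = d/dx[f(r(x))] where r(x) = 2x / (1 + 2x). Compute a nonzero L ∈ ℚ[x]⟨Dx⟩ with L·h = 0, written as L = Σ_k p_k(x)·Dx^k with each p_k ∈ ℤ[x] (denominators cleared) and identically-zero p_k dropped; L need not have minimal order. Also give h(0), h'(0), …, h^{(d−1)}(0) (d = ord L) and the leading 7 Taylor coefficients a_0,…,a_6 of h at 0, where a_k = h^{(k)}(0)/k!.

L = (60 + 96·x + 96·x^2) + (12 + 72·x + 144·x^2 + 96·x^3)·Dx + (1 + 8·x + 24·x^2 + 32·x^3 + 16·x^4)·Dx^2  (order 2).
h: a_k = 0, -36, 216, -648, 720, 19656/5, -154224/5, …
ICs: h(0) = 0, h′(0) = -36.

f: a_k = 1, 0, -9/2, 0, 27/8, 0, -81/80, …
f∘r: x↦r, Dx↦Dx/r' in L_f ⇒ L₀.
Derive L from L₀ (diff closure).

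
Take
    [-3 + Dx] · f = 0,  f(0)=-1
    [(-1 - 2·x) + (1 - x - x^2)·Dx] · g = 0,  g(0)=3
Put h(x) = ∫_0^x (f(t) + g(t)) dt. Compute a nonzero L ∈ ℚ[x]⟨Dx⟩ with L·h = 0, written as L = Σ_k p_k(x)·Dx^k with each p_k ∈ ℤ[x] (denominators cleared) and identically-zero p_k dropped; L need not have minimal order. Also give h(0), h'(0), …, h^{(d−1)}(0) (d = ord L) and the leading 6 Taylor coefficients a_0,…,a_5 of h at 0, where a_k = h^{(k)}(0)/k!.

L = (3 + 9·x + 45·x^2 + 18·x^3)·Dx + (5 - 24·x - 15·x^2 + 18·x^3 + 9·x^4)·Dx^2 + (-2 + 7·x - 8·x^3 - 3·x^4)·Dx^3  (order 3).
h: a_k = 0, 2, 0, 1/2, 9/8, 93/40, …
ICs: h(0) = 0, h′(0) = 2, h′′(0) = 0.

f: a_k = -1, -3, -9/2, -9/2, -27/8, -81/40, …
g: a_k = 3, 3, 6, 9, 15, 24, …
Weyl lclm of L_f,L_g ⇒ L₀ (ord ≤ 2).
∫: right-multiply L₀ by Dx.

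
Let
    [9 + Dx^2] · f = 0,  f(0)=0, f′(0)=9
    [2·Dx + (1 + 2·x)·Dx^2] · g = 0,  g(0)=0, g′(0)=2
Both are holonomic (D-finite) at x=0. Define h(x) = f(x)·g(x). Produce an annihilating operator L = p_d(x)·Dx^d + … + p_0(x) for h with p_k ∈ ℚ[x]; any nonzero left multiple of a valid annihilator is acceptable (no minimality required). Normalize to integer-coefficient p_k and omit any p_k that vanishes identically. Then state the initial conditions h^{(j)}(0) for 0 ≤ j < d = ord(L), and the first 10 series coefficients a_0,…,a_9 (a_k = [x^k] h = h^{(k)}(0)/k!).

L = (63 + 1053·x + 3969·x^2 + 5832·x^3 + 2916·x^4) + (63 + 450·x + 972·x^2 + 648·x^3)·Dx + (25 + 270·x + 918·x^2 + 1296·x^3 + 648·x^4)·Dx^2 + (7 + 50·x + 108·x^2 + 72·x^3)·Dx^3 + (2 + 17·x + 53·x^2 + 72·x^3 + 36·x^4)·Dx^4  (order 4).
h: a_k = 0, 0, 18, -18, -3, -9, 135/4, -1083/20, 5139/56, -9279/56, …
ICs: h(0) = 0, h′(0) = 0, h′′(0) = 36, h′′′(0) = -108.

f: a_k = 0, 9, 0, -27/2, 0, 243/40, 0, -729/560, 0, 729/4480, …
g: a_k = 0, 2, -2, 8/3, -4, 32/5, -32/3, 128/7, -32, 512/9, …
f·g: L₀ = L_f ⊗_s L_g, ord ≤ 2·2.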